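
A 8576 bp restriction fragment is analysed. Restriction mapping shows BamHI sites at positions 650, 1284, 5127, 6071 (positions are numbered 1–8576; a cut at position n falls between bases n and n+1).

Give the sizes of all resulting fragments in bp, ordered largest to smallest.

Linear molecule, 4 cuts → 5 fragments:
  650 − 0 = 650 bp
  1284 − 650 = 634 bp
  5127 − 1284 = 3843 bp
  6071 − 5127 = 944 bp
  8576 − 6071 = 2505 bp
Sorted largest to smallest: 3843, 2505, 944, 650, 634 bp.

3843, 2505, 944, 650, 634 bp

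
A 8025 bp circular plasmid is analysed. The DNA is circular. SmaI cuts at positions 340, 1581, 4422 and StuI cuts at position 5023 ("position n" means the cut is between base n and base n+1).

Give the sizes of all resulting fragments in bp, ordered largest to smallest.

Combined cut positions (sorted): 340, 1581, 4422, 5023.
Circular molecule, 4 cuts → 4 fragments:
  1581 − 340 = 1241 bp
  4422 − 1581 = 2841 bp
  5023 − 4422 = 601 bp
  wrap: 8025 − 5023 + 340 = 3342 bp
Sorted largest to smallest: 3342, 2841, 1241, 601 bp.

3342, 2841, 1241, 601 bp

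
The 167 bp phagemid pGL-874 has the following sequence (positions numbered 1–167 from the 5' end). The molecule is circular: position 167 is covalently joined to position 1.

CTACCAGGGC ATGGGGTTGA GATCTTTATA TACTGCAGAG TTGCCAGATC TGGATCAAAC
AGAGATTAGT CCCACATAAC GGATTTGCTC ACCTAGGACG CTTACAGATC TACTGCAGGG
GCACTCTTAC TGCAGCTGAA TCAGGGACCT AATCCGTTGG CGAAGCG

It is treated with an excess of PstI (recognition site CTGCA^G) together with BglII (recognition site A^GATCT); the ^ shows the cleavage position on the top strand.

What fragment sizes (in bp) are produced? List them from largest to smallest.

PstI sites (CTGCAG) start at positions 33, 113, 130.
PstI cuts after base 5 of each site (before the last base), so after positions 37, 117, 134.
BglII sites (AGATCT) start at positions 20, 46, 106.
BglII cuts after the first base of each site, so after positions 20, 46, 106.
Combined cut positions: 20, 37, 46, 106, 117, 134.
Circular molecule, 6 cuts → 6 fragments:
  21–37 → 17 bp
  38–46 → 9 bp
  47–106 → 60 bp
  107–117 → 11 bp
  118–134 → 17 bp
  135–167 then 1–20 → 33 + 20 = 53 bp
Sorted largest to smallest: 60, 53, 17, 17, 11, 9 bp.

60, 53, 17, 17, 11, 9 bp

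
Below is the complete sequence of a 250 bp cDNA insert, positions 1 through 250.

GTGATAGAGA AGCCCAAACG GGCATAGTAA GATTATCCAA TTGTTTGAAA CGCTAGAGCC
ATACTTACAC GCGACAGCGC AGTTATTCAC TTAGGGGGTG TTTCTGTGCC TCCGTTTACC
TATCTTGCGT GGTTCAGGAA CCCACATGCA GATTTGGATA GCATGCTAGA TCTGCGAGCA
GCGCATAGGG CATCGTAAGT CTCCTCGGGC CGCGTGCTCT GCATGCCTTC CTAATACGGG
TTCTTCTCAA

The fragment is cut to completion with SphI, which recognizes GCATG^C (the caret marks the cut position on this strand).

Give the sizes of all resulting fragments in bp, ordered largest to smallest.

165, 60, 25 bp

SphI sites (GCATGC) start at positions 161, 221.
SphI cuts after base 5 of each site (before the last base), so after positions 165, 225.
Linear molecule, 2 cuts → 3 fragments:
  1–165 → 165 bp
  166–225 → 60 bp
  226–250 → 25 bp
Sorted largest to smallest: 165, 60, 25 bp.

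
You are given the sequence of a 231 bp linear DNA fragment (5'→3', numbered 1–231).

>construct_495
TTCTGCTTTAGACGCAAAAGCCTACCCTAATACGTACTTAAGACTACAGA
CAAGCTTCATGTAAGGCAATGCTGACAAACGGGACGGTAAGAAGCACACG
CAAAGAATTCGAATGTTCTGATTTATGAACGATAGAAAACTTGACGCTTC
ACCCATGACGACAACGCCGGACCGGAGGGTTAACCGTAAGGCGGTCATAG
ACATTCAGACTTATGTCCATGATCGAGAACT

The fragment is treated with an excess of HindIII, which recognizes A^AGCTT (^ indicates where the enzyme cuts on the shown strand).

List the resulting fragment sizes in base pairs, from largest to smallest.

179, 52 bp

The HindIII site (AAGCTT) starts at position 52.
HindIII cuts after the first base of each site, so after position 52.
Linear molecule, 1 cut → 2 fragments:
  1–52 → 52 bp
  53–231 → 179 bp
Sorted largest to smallest: 179, 52 bp.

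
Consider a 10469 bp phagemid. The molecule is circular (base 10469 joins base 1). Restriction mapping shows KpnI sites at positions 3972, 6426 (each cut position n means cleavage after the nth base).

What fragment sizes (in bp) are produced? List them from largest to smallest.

Circular molecule, 2 cuts → 2 fragments:
  6426 − 3972 = 2454 bp
  wrap: 10469 − 6426 + 3972 = 8015 bp
Sorted largest to smallest: 8015, 2454 bp.

8015, 2454 bp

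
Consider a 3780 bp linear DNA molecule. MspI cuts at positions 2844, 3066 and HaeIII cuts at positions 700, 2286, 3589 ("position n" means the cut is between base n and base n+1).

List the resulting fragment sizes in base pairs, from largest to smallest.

1586, 700, 558, 523, 222, 191 bp

Combined cut positions (sorted): 700, 2286, 2844, 3066, 3589.
Linear molecule, 5 cuts → 6 fragments:
  700 − 0 = 700 bp
  2286 − 700 = 1586 bp
  2844 − 2286 = 558 bp
  3066 − 2844 = 222 bp
  3589 − 3066 = 523 bp
  3780 − 3589 = 191 bp
Sorted largest to smallest: 1586, 700, 558, 523, 222, 191 bp.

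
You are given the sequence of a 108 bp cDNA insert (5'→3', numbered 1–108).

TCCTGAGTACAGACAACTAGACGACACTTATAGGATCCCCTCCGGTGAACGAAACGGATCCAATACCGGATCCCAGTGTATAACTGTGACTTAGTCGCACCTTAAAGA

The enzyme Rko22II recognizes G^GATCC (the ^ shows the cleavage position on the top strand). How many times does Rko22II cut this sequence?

3

GGATCC occurs starting at positions 33, 56, 68.
Rko22II cuts at 3 sites.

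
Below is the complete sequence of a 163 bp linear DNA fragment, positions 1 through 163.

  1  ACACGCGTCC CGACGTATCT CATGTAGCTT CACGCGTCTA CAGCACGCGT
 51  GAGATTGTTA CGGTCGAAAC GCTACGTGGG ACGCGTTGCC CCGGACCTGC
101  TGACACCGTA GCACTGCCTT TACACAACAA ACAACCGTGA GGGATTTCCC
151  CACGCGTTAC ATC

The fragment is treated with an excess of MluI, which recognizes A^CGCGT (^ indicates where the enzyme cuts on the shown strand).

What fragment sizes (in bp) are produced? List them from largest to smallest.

MluI sites (ACGCGT) start at positions 3, 32, 45, 81, 152.
MluI cuts after the first base of each site, so after positions 3, 32, 45, 81, 152.
Linear molecule, 5 cuts → 6 fragments:
  1–3 → 3 bp
  4–32 → 29 bp
  33–45 → 13 bp
  46–81 → 36 bp
  82–152 → 71 bp
  153–163 → 11 bp
Sorted largest to smallest: 71, 36, 29, 13, 11, 3 bp.

71, 36, 29, 13, 11, 3 bp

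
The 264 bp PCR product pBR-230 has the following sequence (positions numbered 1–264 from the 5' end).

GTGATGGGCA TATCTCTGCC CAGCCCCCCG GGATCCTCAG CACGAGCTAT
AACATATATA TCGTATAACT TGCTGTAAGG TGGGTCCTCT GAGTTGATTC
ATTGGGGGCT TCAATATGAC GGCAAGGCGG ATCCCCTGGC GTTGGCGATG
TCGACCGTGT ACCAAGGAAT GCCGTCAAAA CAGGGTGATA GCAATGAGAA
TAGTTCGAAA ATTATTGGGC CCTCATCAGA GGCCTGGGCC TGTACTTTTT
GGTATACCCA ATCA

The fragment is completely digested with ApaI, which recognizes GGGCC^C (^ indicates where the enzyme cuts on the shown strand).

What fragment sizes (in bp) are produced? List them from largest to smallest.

221, 43 bp

The ApaI site (GGGCCC) starts at position 217.
ApaI cuts after base 5 of each site (before the last base), so after position 221.
Linear molecule, 1 cut → 2 fragments:
  1–221 → 221 bp
  222–264 → 43 bp
Sorted largest to smallest: 221, 43 bp.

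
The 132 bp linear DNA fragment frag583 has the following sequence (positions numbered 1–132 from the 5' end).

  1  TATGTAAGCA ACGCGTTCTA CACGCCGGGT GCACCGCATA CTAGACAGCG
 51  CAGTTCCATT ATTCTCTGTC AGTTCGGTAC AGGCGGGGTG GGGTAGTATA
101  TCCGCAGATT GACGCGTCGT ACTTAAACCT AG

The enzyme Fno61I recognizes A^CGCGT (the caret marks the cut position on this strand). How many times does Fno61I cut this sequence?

ACGCGT occurs starting at positions 11, 112.
Fno61I cuts at 2 sites.

2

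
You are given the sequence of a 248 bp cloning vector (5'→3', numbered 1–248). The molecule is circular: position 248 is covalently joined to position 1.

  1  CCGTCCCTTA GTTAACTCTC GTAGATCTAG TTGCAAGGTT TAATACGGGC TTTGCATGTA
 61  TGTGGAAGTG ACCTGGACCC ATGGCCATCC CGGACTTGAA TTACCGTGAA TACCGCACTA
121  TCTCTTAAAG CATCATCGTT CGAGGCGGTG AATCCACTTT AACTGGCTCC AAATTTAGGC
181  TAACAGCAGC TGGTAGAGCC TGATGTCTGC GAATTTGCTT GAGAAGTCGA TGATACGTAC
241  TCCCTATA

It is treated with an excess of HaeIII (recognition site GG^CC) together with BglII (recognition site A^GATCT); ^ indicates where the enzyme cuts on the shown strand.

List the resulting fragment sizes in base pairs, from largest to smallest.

187, 61 bp

The HaeIII site (GGCC) starts at position 83.
HaeIII cuts after base 2 of each site, so after position 84.
The BglII site (AGATCT) starts at position 23.
BglII cuts after the first base of each site, so after position 23.
Combined cut positions: 23, 84.
Circular molecule, 2 cuts → 2 fragments:
  24–84 → 61 bp
  85–248 then 1–23 → 164 + 23 = 187 bp
Sorted largest to smallest: 187, 61 bp.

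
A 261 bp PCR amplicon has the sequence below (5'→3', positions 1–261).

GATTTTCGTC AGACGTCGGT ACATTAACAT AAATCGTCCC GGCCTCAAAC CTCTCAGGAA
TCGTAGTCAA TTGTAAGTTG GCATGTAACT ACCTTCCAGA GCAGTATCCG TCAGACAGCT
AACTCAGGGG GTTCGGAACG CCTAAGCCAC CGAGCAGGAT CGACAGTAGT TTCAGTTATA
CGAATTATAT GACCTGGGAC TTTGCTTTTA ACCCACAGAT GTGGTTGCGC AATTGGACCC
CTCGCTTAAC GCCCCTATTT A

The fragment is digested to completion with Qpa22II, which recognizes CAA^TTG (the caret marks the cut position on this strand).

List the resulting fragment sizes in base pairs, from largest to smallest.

Qpa22II sites (CAATTG) start at positions 68, 230.
Qpa22II cuts after base 3 of each site, so after positions 70, 232.
Linear molecule, 2 cuts → 3 fragments:
  1–70 → 70 bp
  71–232 → 162 bp
  233–261 → 29 bp
Sorted largest to smallest: 162, 70, 29 bp.

162, 70, 29 bp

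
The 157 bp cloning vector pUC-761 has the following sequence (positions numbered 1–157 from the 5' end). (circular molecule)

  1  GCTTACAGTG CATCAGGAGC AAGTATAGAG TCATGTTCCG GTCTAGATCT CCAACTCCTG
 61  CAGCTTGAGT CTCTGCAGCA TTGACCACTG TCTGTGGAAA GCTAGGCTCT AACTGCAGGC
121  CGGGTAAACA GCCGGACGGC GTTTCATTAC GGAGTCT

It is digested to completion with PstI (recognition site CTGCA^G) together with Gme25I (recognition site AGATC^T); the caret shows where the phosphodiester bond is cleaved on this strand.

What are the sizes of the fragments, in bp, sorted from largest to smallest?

89, 40, 15, 13 bp

PstI sites (CTGCAG) start at positions 58, 73, 113.
PstI cuts after base 5 of each site (before the last base), so after positions 62, 77, 117.
The Gme25I site (AGATCT) starts at position 45.
Gme25I cuts after base 5 of each site (before the last base), so after position 49.
Combined cut positions: 49, 62, 77, 117.
Circular molecule, 4 cuts → 4 fragments:
  50–62 → 13 bp
  63–77 → 15 bp
  78–117 → 40 bp
  118–157 then 1–49 → 40 + 49 = 89 bp
Sorted largest to smallest: 89, 40, 15, 13 bp.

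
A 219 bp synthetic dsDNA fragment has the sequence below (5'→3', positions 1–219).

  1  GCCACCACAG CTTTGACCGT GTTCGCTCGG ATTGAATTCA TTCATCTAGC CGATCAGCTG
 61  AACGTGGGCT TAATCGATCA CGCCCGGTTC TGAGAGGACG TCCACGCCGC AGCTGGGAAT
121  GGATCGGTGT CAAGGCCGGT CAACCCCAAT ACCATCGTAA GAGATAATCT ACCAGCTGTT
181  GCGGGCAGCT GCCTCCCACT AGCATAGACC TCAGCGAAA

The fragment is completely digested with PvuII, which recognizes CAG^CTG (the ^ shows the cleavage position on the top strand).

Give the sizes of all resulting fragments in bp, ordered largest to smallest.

PvuII sites (CAGCTG) start at positions 55, 110, 173, 186.
PvuII cuts after base 3 of each site, so after positions 57, 112, 175, 188.
Linear molecule, 4 cuts → 5 fragments:
  1–57 → 57 bp
  58–112 → 55 bp
  113–175 → 63 bp
  176–188 → 13 bp
  189–219 → 31 bp
Sorted largest to smallest: 63, 57, 55, 31, 13 bp.

63, 57, 55, 31, 13 bp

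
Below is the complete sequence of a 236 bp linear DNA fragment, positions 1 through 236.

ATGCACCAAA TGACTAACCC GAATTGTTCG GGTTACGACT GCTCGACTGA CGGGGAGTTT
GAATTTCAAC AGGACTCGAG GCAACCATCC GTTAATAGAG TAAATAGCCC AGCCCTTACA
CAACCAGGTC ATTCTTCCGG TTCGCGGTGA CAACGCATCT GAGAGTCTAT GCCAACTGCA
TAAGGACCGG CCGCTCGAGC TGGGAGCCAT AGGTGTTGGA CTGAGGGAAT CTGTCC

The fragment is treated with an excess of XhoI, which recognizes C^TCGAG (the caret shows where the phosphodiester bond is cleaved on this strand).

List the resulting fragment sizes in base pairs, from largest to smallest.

119, 75, 42 bp

XhoI sites (CTCGAG) start at positions 75, 194.
XhoI cuts after the first base of each site, so after positions 75, 194.
Linear molecule, 2 cuts → 3 fragments:
  1–75 → 75 bp
  76–194 → 119 bp
  195–236 → 42 bp
Sorted largest to smallest: 119, 75, 42 bp.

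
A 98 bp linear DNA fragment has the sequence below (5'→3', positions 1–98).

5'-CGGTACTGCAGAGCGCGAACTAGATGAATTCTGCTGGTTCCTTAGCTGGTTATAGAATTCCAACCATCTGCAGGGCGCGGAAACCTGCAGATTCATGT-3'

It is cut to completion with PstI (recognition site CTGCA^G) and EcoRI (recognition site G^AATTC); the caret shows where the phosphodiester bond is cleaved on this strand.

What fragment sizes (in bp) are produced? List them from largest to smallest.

PstI sites (CTGCAG) start at positions 6, 68, 85.
PstI cuts after base 5 of each site (before the last base), so after positions 10, 72, 89.
EcoRI sites (GAATTC) start at positions 26, 55.
EcoRI cuts after the first base of each site, so after positions 26, 55.
Combined cut positions: 10, 26, 55, 72, 89.
Linear molecule, 5 cuts → 6 fragments:
  1–10 → 10 bp
  11–26 → 16 bp
  27–55 → 29 bp
  56–72 → 17 bp
  73–89 → 17 bp
  90–98 → 9 bp
Sorted largest to smallest: 29, 17, 17, 16, 10, 9 bp.

29, 17, 17, 16, 10, 9 bp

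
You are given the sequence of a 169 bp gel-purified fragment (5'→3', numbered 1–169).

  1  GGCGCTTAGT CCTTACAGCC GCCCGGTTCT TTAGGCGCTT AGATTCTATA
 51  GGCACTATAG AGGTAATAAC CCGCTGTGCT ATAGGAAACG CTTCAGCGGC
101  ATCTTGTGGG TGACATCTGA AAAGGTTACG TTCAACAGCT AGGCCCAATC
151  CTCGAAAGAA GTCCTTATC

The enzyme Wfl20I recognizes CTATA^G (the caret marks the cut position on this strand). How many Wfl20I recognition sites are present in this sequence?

3

CTATAG occurs starting at positions 46, 55, 79.
Wfl20I cuts at 3 sites.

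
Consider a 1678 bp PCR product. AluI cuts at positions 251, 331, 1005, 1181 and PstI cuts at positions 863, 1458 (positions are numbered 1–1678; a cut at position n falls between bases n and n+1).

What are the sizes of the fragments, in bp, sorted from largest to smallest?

532, 277, 251, 220, 176, 142, 80 bp

Combined cut positions (sorted): 251, 331, 863, 1005, 1181, 1458.
Linear molecule, 6 cuts → 7 fragments:
  251 − 0 = 251 bp
  331 − 251 = 80 bp
  863 − 331 = 532 bp
  1005 − 863 = 142 bp
  1181 − 1005 = 176 bp
  1458 − 1181 = 277 bp
  1678 − 1458 = 220 bp
Sorted largest to smallest: 532, 277, 251, 220, 176, 142, 80 bp.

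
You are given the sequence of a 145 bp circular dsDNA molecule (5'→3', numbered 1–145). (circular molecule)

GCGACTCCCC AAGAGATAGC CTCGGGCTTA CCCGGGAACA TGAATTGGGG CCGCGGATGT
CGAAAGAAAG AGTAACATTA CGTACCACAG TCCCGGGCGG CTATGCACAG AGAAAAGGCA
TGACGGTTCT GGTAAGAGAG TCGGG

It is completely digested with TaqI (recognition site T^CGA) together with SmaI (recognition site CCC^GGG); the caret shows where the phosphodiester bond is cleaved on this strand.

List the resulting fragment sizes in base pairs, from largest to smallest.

84, 34, 27 bp

The TaqI site (TCGA) starts at position 60.
TaqI cuts after the first base of each site, so after position 60.
SmaI sites (CCCGGG) start at positions 31, 92.
SmaI cuts after base 3 of each site, so after positions 33, 94.
Combined cut positions: 33, 60, 94.
Circular molecule, 3 cuts → 3 fragments:
  34–60 → 27 bp
  61–94 → 34 bp
  95–145 then 1–33 → 51 + 33 = 84 bp
Sorted largest to smallest: 84, 34, 27 bp.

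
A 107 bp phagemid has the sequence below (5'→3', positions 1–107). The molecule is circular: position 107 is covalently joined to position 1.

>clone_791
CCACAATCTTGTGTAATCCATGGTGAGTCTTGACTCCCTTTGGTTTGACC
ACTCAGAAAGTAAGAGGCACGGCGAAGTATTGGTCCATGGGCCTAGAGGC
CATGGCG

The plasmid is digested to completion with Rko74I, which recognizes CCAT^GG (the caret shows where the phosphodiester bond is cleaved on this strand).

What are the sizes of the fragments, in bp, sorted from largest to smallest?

67, 25, 15 bp

Rko74I sites (CCATGG) start at positions 18, 85, 100.
Rko74I cuts after base 4 of each site, so after positions 21, 88, 103.
Circular molecule, 3 cuts → 3 fragments:
  22–88 → 67 bp
  89–103 → 15 bp
  104–107 then 1–21 → 4 + 21 = 25 bp
Sorted largest to smallest: 67, 25, 15 bp.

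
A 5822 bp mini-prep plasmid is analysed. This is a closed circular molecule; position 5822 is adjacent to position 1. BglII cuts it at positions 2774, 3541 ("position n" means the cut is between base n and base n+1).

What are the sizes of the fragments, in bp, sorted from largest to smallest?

Circular molecule, 2 cuts → 2 fragments:
  3541 − 2774 = 767 bp
  wrap: 5822 − 3541 + 2774 = 5055 bp
Sorted largest to smallest: 5055, 767 bp.

5055, 767 bp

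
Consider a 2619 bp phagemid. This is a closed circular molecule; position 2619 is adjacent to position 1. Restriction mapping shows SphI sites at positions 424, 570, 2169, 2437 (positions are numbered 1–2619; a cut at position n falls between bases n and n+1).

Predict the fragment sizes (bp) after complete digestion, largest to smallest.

Circular molecule, 4 cuts → 4 fragments:
  570 − 424 = 146 bp
  2169 − 570 = 1599 bp
  2437 − 2169 = 268 bp
  wrap: 2619 − 2437 + 424 = 606 bp
Sorted largest to smallest: 1599, 606, 268, 146 bp.

1599, 606, 268, 146 bp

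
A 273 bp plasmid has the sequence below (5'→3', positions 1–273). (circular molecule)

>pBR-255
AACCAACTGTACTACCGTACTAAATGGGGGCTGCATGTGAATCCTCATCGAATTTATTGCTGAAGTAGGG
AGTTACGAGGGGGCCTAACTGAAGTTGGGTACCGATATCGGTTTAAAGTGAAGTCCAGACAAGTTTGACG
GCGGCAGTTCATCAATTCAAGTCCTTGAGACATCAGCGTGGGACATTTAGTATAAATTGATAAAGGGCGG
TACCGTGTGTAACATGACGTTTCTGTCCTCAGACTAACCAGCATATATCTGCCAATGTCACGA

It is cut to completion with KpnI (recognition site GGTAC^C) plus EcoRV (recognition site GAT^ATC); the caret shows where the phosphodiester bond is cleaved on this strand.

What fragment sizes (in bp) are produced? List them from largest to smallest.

KpnI sites (GGTACC) start at positions 98, 209.
KpnI cuts after base 5 of each site (before the last base), so after positions 102, 213.
The EcoRV site (GATATC) starts at position 104.
EcoRV cuts after base 3 of each site, so after position 106.
Combined cut positions: 102, 106, 213.
Circular molecule, 3 cuts → 3 fragments:
  103–106 → 4 bp
  107–213 → 107 bp
  214–273 then 1–102 → 60 + 102 = 162 bp
Sorted largest to smallest: 162, 107, 4 bp.

162, 107, 4 bp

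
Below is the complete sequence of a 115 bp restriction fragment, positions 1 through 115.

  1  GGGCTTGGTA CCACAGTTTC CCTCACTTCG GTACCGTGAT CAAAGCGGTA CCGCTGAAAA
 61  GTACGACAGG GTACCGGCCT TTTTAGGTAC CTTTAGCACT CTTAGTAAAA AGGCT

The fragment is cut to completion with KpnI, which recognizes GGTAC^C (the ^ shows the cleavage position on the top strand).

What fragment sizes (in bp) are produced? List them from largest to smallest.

KpnI sites (GGTACC) start at positions 7, 30, 47, 70, 86.
KpnI cuts after base 5 of each site (before the last base), so after positions 11, 34, 51, 74, 90.
Linear molecule, 5 cuts → 6 fragments:
  1–11 → 11 bp
  12–34 → 23 bp
  35–51 → 17 bp
  52–74 → 23 bp
  75–90 → 16 bp
  91–115 → 25 bp
Sorted largest to smallest: 25, 23, 23, 17, 16, 11 bp.

25, 23, 23, 17, 16, 11 bp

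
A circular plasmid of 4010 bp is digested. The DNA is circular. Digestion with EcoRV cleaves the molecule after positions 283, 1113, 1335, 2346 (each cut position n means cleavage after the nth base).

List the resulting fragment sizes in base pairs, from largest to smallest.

Circular molecule, 4 cuts → 4 fragments:
  1113 − 283 = 830 bp
  1335 − 1113 = 222 bp
  2346 − 1335 = 1011 bp
  wrap: 4010 − 2346 + 283 = 1947 bp
Sorted largest to smallest: 1947, 1011, 830, 222 bp.

1947, 1011, 830, 222 bp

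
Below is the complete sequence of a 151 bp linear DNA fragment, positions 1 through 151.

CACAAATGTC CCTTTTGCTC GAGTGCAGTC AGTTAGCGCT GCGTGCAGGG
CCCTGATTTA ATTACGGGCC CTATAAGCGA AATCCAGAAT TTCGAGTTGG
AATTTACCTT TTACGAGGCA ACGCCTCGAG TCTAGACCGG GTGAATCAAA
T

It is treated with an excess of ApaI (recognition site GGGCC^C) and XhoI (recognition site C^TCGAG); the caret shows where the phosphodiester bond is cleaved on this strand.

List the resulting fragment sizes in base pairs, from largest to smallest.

ApaI sites (GGGCCC) start at positions 48, 66.
ApaI cuts after base 5 of each site (before the last base), so after positions 52, 70.
XhoI sites (CTCGAG) start at positions 18, 125.
XhoI cuts after the first base of each site, so after positions 18, 125.
Combined cut positions: 18, 52, 70, 125.
Linear molecule, 4 cuts → 5 fragments:
  1–18 → 18 bp
  19–52 → 34 bp
  53–70 → 18 bp
  71–125 → 55 bp
  126–151 → 26 bp
Sorted largest to smallest: 55, 34, 26, 18, 18 bp.

55, 34, 26, 18, 18 bp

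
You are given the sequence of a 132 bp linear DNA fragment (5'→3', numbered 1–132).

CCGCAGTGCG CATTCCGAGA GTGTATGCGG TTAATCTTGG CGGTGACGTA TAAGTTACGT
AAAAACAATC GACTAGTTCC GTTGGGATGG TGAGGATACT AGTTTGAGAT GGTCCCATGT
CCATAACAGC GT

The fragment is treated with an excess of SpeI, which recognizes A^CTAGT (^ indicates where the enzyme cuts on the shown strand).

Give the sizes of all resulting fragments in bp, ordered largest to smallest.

SpeI sites (ACTAGT) start at positions 72, 98.
SpeI cuts after the first base of each site, so after positions 72, 98.
Linear molecule, 2 cuts → 3 fragments:
  1–72 → 72 bp
  73–98 → 26 bp
  99–132 → 34 bp
Sorted largest to smallest: 72, 34, 26 bp.

72, 34, 26 bp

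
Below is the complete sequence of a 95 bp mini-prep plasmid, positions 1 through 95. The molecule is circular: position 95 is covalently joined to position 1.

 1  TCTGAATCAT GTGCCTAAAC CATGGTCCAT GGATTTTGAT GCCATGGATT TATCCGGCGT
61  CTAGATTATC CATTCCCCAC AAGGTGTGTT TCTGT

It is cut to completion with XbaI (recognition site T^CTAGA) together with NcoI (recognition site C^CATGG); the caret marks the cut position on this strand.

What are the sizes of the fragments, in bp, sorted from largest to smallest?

55, 18, 15, 7 bp

The XbaI site (TCTAGA) starts at position 60.
XbaI cuts after the first base of each site, so after position 60.
NcoI sites (CCATGG) start at positions 20, 27, 42.
NcoI cuts after the first base of each site, so after positions 20, 27, 42.
Combined cut positions: 20, 27, 42, 60.
Circular molecule, 4 cuts → 4 fragments:
  21–27 → 7 bp
  28–42 → 15 bp
  43–60 → 18 bp
  61–95 then 1–20 → 35 + 20 = 55 bp
Sorted largest to smallest: 55, 18, 15, 7 bp.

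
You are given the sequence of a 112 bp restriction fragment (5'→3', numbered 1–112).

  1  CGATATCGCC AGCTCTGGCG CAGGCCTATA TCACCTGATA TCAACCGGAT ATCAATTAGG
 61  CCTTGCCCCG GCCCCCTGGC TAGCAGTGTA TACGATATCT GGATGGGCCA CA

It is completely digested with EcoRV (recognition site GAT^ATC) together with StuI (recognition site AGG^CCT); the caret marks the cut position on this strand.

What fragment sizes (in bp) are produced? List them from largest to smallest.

EcoRV sites (GATATC) start at positions 2, 37, 48, 94.
EcoRV cuts after base 3 of each site, so after positions 4, 39, 50, 96.
StuI sites (AGGCCT) start at positions 22, 58.
StuI cuts after base 3 of each site, so after positions 24, 60.
Combined cut positions: 4, 24, 39, 50, 60, 96.
Linear molecule, 6 cuts → 7 fragments:
  1–4 → 4 bp
  5–24 → 20 bp
  25–39 → 15 bp
  40–50 → 11 bp
  51–60 → 10 bp
  61–96 → 36 bp
  97–112 → 16 bp
Sorted largest to smallest: 36, 20, 16, 15, 11, 10, 4 bp.

36, 20, 16, 15, 11, 10, 4 bp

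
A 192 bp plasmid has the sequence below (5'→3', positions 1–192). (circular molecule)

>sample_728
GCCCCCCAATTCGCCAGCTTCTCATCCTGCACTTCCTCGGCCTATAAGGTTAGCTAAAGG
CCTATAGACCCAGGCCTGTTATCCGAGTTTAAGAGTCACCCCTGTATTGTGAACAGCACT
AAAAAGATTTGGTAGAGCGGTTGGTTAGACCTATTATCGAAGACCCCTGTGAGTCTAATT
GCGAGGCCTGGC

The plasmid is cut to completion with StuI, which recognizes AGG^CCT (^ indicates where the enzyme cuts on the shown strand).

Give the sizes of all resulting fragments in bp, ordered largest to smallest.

StuI sites (AGGCCT) start at positions 58, 72, 184.
StuI cuts after base 3 of each site, so after positions 60, 74, 186.
Circular molecule, 3 cuts → 3 fragments:
  61–74 → 14 bp
  75–186 → 112 bp
  187–192 then 1–60 → 6 + 60 = 66 bp
Sorted largest to smallest: 112, 66, 14 bp.

112, 66, 14 bp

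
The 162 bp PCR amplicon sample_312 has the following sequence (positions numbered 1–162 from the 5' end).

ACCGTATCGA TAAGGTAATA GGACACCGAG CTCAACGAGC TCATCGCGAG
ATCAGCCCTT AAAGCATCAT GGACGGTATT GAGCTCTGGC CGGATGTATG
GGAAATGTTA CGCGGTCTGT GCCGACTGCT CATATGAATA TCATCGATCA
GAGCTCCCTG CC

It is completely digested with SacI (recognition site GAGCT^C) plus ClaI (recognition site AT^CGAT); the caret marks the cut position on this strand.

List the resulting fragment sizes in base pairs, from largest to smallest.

59, 44, 25, 11, 9, 7, 7 bp

SacI sites (GAGCTC) start at positions 28, 37, 81, 151.
SacI cuts after base 5 of each site (before the last base), so after positions 32, 41, 85, 155.
ClaI sites (ATCGAT) start at positions 6, 143.
ClaI cuts after base 2 of each site, so after positions 7, 144.
Combined cut positions: 7, 32, 41, 85, 144, 155.
Linear molecule, 6 cuts → 7 fragments:
  1–7 → 7 bp
  8–32 → 25 bp
  33–41 → 9 bp
  42–85 → 44 bp
  86–144 → 59 bp
  145–155 → 11 bp
  156–162 → 7 bp
Sorted largest to smallest: 59, 44, 25, 11, 9, 7, 7 bp.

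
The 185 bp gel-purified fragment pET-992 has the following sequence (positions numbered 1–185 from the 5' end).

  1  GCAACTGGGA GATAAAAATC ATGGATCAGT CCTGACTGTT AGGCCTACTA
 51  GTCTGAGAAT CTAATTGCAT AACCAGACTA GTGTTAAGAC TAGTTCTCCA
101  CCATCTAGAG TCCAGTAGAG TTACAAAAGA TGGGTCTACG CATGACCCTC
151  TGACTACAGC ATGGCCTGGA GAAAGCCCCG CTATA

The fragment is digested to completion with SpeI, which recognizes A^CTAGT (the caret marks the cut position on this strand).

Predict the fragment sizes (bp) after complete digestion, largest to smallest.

SpeI sites (ACTAGT) start at positions 47, 77, 89.
SpeI cuts after the first base of each site, so after positions 47, 77, 89.
Linear molecule, 3 cuts → 4 fragments:
  1–47 → 47 bp
  48–77 → 30 bp
  78–89 → 12 bp
  90–185 → 96 bp
Sorted largest to smallest: 96, 47, 30, 12 bp.

96, 47, 30, 12 bp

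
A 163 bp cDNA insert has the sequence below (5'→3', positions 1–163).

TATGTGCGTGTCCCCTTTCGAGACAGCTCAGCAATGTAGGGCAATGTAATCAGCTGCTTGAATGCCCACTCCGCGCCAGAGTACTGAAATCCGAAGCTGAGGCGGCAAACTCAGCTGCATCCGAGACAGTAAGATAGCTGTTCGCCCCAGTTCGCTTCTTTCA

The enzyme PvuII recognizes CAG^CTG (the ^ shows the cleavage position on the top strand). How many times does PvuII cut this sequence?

2

CAGCTG occurs starting at positions 51, 112.
PvuII cuts at 2 sites.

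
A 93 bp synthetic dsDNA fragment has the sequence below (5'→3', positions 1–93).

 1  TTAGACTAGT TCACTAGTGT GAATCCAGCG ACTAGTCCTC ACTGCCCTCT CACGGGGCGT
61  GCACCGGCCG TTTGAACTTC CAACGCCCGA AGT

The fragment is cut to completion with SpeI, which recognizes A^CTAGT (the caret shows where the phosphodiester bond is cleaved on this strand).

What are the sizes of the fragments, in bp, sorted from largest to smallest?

62, 18, 8, 5 bp

SpeI sites (ACTAGT) start at positions 5, 13, 31.
SpeI cuts after the first base of each site, so after positions 5, 13, 31.
Linear molecule, 3 cuts → 4 fragments:
  1–5 → 5 bp
  6–13 → 8 bp
  14–31 → 18 bp
  32–93 → 62 bp
Sorted largest to smallest: 62, 18, 8, 5 bp.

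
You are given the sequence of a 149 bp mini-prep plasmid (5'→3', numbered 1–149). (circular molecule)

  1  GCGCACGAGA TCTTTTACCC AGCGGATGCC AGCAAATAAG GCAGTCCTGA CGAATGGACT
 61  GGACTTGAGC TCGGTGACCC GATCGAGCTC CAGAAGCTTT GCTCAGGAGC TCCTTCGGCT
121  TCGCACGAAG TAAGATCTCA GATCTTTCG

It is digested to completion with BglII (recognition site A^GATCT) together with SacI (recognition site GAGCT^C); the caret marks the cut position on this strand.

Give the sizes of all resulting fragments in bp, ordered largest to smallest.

63, 22, 22, 18, 17, 7 bp

BglII sites (AGATCT) start at positions 8, 133, 140.
BglII cuts after the first base of each site, so after positions 8, 133, 140.
SacI sites (GAGCTC) start at positions 67, 85, 107.
SacI cuts after base 5 of each site (before the last base), so after positions 71, 89, 111.
Combined cut positions: 8, 71, 89, 111, 133, 140.
Circular molecule, 6 cuts → 6 fragments:
  9–71 → 63 bp
  72–89 → 18 bp
  90–111 → 22 bp
  112–133 → 22 bp
  134–140 → 7 bp
  141–149 then 1–8 → 9 + 8 = 17 bp
Sorted largest to smallest: 63, 22, 22, 18, 17, 7 bp.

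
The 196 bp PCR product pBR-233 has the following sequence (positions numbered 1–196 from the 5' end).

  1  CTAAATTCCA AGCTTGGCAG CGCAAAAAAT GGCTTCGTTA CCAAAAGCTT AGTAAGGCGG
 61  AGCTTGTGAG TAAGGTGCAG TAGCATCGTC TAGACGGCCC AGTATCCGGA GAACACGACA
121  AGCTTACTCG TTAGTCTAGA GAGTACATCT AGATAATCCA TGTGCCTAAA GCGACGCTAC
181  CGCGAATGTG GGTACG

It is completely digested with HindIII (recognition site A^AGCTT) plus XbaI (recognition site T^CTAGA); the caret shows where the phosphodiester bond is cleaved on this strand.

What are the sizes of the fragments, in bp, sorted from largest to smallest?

HindIII sites (AAGCTT) start at positions 10, 45, 120.
HindIII cuts after the first base of each site, so after positions 10, 45, 120.
XbaI sites (TCTAGA) start at positions 89, 135, 148.
XbaI cuts after the first base of each site, so after positions 89, 135, 148.
Combined cut positions: 10, 45, 89, 120, 135, 148.
Linear molecule, 6 cuts → 7 fragments:
  1–10 → 10 bp
  11–45 → 35 bp
  46–89 → 44 bp
  90–120 → 31 bp
  121–135 → 15 bp
  136–148 → 13 bp
  149–196 → 48 bp
Sorted largest to smallest: 48, 44, 35, 31, 15, 13, 10 bp.

48, 44, 35, 31, 15, 13, 10 bp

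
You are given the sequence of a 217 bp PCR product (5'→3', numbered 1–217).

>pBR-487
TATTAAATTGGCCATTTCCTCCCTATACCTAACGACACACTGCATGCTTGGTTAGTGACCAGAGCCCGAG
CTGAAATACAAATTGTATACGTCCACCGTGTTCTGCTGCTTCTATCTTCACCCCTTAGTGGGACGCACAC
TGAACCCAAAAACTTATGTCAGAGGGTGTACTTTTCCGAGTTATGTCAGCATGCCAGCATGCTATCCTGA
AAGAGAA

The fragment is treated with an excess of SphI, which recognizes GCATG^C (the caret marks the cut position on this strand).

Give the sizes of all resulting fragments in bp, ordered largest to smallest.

147, 46, 16, 8 bp

SphI sites (GCATGC) start at positions 42, 189, 197.
SphI cuts after base 5 of each site (before the last base), so after positions 46, 193, 201.
Linear molecule, 3 cuts → 4 fragments:
  1–46 → 46 bp
  47–193 → 147 bp
  194–201 → 8 bp
  202–217 → 16 bp
Sorted largest to smallest: 147, 46, 16, 8 bp.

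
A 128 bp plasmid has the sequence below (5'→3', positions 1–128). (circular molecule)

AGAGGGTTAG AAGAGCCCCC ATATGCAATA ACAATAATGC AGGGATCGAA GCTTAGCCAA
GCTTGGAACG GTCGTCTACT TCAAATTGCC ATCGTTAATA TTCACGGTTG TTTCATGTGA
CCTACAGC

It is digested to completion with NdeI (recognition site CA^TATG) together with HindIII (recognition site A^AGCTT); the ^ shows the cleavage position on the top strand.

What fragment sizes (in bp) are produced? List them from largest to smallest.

The NdeI site (CATATG) starts at position 20.
NdeI cuts after base 2 of each site, so after position 21.
HindIII sites (AAGCTT) start at positions 49, 59.
HindIII cuts after the first base of each site, so after positions 49, 59.
Combined cut positions: 21, 49, 59.
Circular molecule, 3 cuts → 3 fragments:
  22–49 → 28 bp
  50–59 → 10 bp
  60–128 then 1–21 → 69 + 21 = 90 bp
Sorted largest to smallest: 90, 28, 10 bp.

90, 28, 10 bp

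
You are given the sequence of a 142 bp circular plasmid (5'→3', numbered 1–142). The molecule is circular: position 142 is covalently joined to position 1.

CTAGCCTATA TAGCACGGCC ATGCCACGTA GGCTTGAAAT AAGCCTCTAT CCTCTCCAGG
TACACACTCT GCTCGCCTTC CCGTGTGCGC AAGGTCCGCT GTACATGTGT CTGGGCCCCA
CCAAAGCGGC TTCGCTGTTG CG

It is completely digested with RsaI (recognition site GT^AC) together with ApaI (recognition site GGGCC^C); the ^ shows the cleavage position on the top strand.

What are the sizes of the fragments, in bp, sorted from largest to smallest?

86, 41, 15 bp

RsaI sites (GTAC) start at positions 60, 101.
RsaI cuts after base 2 of each site, so after positions 61, 102.
The ApaI site (GGGCCC) starts at position 113.
ApaI cuts after base 5 of each site (before the last base), so after position 117.
Combined cut positions: 61, 102, 117.
Circular molecule, 3 cuts → 3 fragments:
  62–102 → 41 bp
  103–117 → 15 bp
  118–142 then 1–61 → 25 + 61 = 86 bp
Sorted largest to smallest: 86, 41, 15 bp.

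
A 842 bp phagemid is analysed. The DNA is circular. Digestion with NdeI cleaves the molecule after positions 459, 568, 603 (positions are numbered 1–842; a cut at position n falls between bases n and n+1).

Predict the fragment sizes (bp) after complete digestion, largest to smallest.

698, 109, 35 bp

Circular molecule, 3 cuts → 3 fragments:
  568 − 459 = 109 bp
  603 − 568 = 35 bp
  wrap: 842 − 603 + 459 = 698 bp
Sorted largest to smallest: 698, 109, 35 bp.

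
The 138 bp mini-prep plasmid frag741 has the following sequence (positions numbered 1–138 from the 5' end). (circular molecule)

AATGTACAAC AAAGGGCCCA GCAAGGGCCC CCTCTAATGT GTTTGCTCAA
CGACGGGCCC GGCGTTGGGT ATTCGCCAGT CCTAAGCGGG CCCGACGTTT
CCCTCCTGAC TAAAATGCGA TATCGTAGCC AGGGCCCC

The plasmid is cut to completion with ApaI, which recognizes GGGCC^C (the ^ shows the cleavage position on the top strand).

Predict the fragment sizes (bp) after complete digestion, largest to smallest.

ApaI sites (GGGCCC) start at positions 14, 25, 55, 88, 132.
ApaI cuts after base 5 of each site (before the last base), so after positions 18, 29, 59, 92, 136.
Circular molecule, 5 cuts → 5 fragments:
  19–29 → 11 bp
  30–59 → 30 bp
  60–92 → 33 bp
  93–136 → 44 bp
  137–138 then 1–18 → 2 + 18 = 20 bp
Sorted largest to smallest: 44, 33, 30, 20, 11 bp.

44, 33, 30, 20, 11 bp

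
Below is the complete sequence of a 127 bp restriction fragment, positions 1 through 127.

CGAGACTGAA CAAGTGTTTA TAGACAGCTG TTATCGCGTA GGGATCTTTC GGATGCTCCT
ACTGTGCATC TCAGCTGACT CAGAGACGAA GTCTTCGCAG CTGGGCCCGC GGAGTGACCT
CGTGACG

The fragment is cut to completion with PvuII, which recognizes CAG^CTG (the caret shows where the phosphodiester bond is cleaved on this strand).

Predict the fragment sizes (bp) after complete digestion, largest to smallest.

47, 27, 27, 26 bp

PvuII sites (CAGCTG) start at positions 25, 72, 98.
PvuII cuts after base 3 of each site, so after positions 27, 74, 100.
Linear molecule, 3 cuts → 4 fragments:
  1–27 → 27 bp
  28–74 → 47 bp
  75–100 → 26 bp
  101–127 → 27 bp
Sorted largest to smallest: 47, 27, 27, 26 bp.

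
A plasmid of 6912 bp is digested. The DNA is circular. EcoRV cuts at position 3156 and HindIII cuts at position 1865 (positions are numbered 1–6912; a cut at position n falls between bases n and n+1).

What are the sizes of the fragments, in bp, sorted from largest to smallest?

Combined cut positions (sorted): 1865, 3156.
Circular molecule, 2 cuts → 2 fragments:
  3156 − 1865 = 1291 bp
  wrap: 6912 − 3156 + 1865 = 5621 bp
Sorted largest to smallest: 5621, 1291 bp.

5621, 1291 bp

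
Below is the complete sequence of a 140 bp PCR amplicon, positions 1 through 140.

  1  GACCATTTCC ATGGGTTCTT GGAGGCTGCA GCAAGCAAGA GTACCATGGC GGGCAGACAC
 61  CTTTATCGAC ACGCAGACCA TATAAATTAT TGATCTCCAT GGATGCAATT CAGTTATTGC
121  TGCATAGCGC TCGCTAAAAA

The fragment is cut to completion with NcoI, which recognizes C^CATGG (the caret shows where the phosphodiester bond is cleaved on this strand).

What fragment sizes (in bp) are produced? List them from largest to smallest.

53, 43, 35, 9 bp

NcoI sites (CCATGG) start at positions 9, 44, 97.
NcoI cuts after the first base of each site, so after positions 9, 44, 97.
Linear molecule, 3 cuts → 4 fragments:
  1–9 → 9 bp
  10–44 → 35 bp
  45–97 → 53 bp
  98–140 → 43 bp
Sorted largest to smallest: 53, 43, 35, 9 bp.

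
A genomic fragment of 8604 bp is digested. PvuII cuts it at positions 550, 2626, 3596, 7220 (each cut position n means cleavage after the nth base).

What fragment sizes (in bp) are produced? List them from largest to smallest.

Linear molecule, 4 cuts → 5 fragments:
  550 − 0 = 550 bp
  2626 − 550 = 2076 bp
  3596 − 2626 = 970 bp
  7220 − 3596 = 3624 bp
  8604 − 7220 = 1384 bp
Sorted largest to smallest: 3624, 2076, 1384, 970, 550 bp.

3624, 2076, 1384, 970, 550 bp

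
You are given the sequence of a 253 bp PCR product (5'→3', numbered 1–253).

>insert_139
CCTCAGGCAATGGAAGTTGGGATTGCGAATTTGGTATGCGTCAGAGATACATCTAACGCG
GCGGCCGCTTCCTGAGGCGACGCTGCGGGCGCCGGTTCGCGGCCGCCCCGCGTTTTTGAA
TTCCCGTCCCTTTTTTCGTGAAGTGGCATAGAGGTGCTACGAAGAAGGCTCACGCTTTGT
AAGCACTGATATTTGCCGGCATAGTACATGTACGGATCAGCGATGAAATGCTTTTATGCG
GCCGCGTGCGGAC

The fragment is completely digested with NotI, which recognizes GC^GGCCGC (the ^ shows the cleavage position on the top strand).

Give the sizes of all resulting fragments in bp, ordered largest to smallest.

NotI sites (GCGGCCGC) start at positions 61, 99, 238.
NotI cuts after base 2 of each site, so after positions 62, 100, 239.
Linear molecule, 3 cuts → 4 fragments:
  1–62 → 62 bp
  63–100 → 38 bp
  101–239 → 139 bp
  240–253 → 14 bp
Sorted largest to smallest: 139, 62, 38, 14 bp.

139, 62, 38, 14 bp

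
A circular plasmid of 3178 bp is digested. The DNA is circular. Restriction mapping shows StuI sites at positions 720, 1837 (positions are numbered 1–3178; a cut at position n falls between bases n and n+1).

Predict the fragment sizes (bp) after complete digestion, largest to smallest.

Circular molecule, 2 cuts → 2 fragments:
  1837 − 720 = 1117 bp
  wrap: 3178 − 1837 + 720 = 2061 bp
Sorted largest to smallest: 2061, 1117 bp.

2061, 1117 bp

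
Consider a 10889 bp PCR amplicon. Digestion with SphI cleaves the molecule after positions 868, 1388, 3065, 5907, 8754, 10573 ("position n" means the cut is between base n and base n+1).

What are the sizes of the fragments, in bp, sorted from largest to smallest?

2847, 2842, 1819, 1677, 868, 520, 316 bp

Linear molecule, 6 cuts → 7 fragments:
  868 − 0 = 868 bp
  1388 − 868 = 520 bp
  3065 − 1388 = 1677 bp
  5907 − 3065 = 2842 bp
  8754 − 5907 = 2847 bp
  10573 − 8754 = 1819 bp
  10889 − 10573 = 316 bp
Sorted largest to smallest: 2847, 2842, 1819, 1677, 868, 520, 316 bp.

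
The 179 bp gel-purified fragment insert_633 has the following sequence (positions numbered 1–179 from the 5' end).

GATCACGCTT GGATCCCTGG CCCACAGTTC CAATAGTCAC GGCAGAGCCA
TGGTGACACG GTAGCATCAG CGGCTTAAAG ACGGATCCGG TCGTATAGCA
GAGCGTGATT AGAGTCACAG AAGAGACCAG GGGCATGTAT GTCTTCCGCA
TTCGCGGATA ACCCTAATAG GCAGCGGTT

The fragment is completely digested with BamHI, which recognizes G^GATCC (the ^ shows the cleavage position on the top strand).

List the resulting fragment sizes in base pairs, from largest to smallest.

96, 72, 11 bp

BamHI sites (GGATCC) start at positions 11, 83.
BamHI cuts after the first base of each site, so after positions 11, 83.
Linear molecule, 2 cuts → 3 fragments:
  1–11 → 11 bp
  12–83 → 72 bp
  84–179 → 96 bp
Sorted largest to smallest: 96, 72, 11 bp.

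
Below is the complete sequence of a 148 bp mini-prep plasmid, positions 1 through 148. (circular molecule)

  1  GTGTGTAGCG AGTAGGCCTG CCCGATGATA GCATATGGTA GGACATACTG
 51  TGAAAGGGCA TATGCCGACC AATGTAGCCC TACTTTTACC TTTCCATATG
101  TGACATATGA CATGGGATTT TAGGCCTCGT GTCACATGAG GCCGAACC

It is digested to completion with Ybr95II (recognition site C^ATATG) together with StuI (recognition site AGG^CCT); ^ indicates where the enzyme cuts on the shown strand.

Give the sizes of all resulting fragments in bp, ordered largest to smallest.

Ybr95II sites (CATATG) start at positions 32, 59, 95, 104.
Ybr95II cuts after the first base of each site, so after positions 32, 59, 95, 104.
StuI sites (AGGCCT) start at positions 14, 122.
StuI cuts after base 3 of each site, so after positions 16, 124.
Combined cut positions: 16, 32, 59, 95, 104, 124.
Circular molecule, 6 cuts → 6 fragments:
  17–32 → 16 bp
  33–59 → 27 bp
  60–95 → 36 bp
  96–104 → 9 bp
  105–124 → 20 bp
  125–148 then 1–16 → 24 + 16 = 40 bp
Sorted largest to smallest: 40, 36, 27, 20, 16, 9 bp.

40, 36, 27, 20, 16, 9 bp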